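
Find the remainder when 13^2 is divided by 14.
Use repeated squaring. Binary(2) = 10. Walk through the bits of the exponent 2 left-to-right: at each bit after the leading one, square the running value, then multiply by 13 if the bit is 1 (always reducing mod 14):
  bit 1 = 1 (leading): start with 13.
  bit 2 = 0: square 13^2 = 169 ≡ 1 (mod 14).
Final value: 13^2 ≡ 1 (mod 14).

Final answer: 1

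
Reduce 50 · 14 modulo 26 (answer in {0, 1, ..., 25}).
Reduce the factors first: 50 ≡ 24 (mod 26), so 50 · 14 ≡ 24 · 14 (mod 26). 24 · 14 = 336. Dividing by 26: 336 = 12·26 + 24. So (50 · 14) mod 26 = 24.

Final answer: 24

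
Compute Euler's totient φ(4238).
φ(4238) = 1944

φ is multiplicative, with φ(p^e) = p^e − p^(e−1). Factorise 4238 = 2 · 13 · 163. Then
  φ(4238) = (2 − 1) · (13 − 1) · (163 − 1) = 1 · 12 · 162 = 1944.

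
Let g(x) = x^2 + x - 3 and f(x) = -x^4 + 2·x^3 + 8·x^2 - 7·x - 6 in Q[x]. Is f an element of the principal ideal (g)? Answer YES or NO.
YES

In Q[x] the ideal (g) consists of all multiples of g, so f ∈ (g) iff g | f, i.e. iff the remainder of f on division by g is 0. Divide f by g (g is monic, so eliminate the leading term of the running remainder at each step):
  leading term -x^4: subtract (-x^2)·g(x) = -x^4 - x^3 + 3·x^2, leaving 3·x^3 + 5·x^2 - 7·x - 6
  leading term 3·x^3: subtract (3·x)·g(x) = 3·x^3 + 3·x^2 - 9·x, leaving 2·x^2 + 2·x - 6
  leading term 2·x^2: subtract (2)·g(x) = 2·x^2 + 2·x - 6, leaving 0
The remainder is 0, so f(x) = g(x) · h(x) with h(x) = -x^2 + 3·x + 2. Hence g | f, i.e. f ∈ (g).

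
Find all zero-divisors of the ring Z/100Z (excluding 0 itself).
An element a ∈ Z/100Z (with a ≠ 0) is a zero-divisor iff gcd(a, 100) > 1 (because a is a unit precisely when gcd(a, n) = 1, and in Z/nZ every nonzero, non-unit element is a zero-divisor). Scan a = 1, ..., 99 and keep those with gcd(a, 100) > 1:
  gcd(2, 100) = 2, gcd(4, 100) = 4, gcd(5, 100) = 5, gcd(6, 100) = 2, gcd(8, 100) = 4, gcd(10, 100) = 10, gcd(12, 100) = 4, gcd(14, 100) = 2, gcd(15, 100) = 5, gcd(16, 100) = 4, gcd(18, 100) = 2, gcd(20, 100) = 20, gcd(22, 100) = 2, gcd(24, 100) = 4, gcd(25, 100) = 25, gcd(26, 100) = 2, gcd(28, 100) = 4, gcd(30, 100) = 10, gcd(32, 100) = 4, gcd(34, 100) = 2, gcd(35, 100) = 5, gcd(36, 100) = 4, gcd(38, 100) = 2, gcd(40, 100) = 20, gcd(42, 100) = 2, gcd(44, 100) = 4, gcd(45, 100) = 5, gcd(46, 100) = 2, gcd(48, 100) = 4, gcd(50, 100) = 50, gcd(52, 100) = 4, gcd(54, 100) = 2, gcd(55, 100) = 5, gcd(56, 100) = 4, gcd(58, 100) = 2, gcd(60, 100) = 20, gcd(62, 100) = 2, gcd(64, 100) = 4, gcd(65, 100) = 5, gcd(66, 100) = 2, gcd(68, 100) = 4, gcd(70, 100) = 10, gcd(72, 100) = 4, gcd(74, 100) = 2, gcd(75, 100) = 25, gcd(76, 100) = 4, gcd(78, 100) = 2, gcd(80, 100) = 20, gcd(82, 100) = 2, gcd(84, 100) = 4, gcd(85, 100) = 5, gcd(86, 100) = 2, gcd(88, 100) = 4, gcd(90, 100) = 10, gcd(92, 100) = 4, gcd(94, 100) = 2, gcd(95, 100) = 5, gcd(96, 100) = 4, gcd(98, 100) = 2.
All other a ∈ {1, ..., 99} have gcd(a, 100) = 1 and are units. So the nonzero zero-divisors are exactly the 59 values of a appearing in this scan.

Final answer: nonzero zero-divisors of Z/100Z = {2, 4, 5, 6, 8, 10, 12, 14, 15, 16, 18, 20, 22, 24, 25, 26, 28, 30, 32, 34, 35, 36, 38, 40, 42, 44, 45, 46, 48, 50, 52, 54, 55, 56, 58, 60, 62, 64, 65, 66, 68, 70, 72, 74, 75, 76, 78, 80, 82, 84, 85, 86, 88, 90, 92, 94, 95, 96, 98}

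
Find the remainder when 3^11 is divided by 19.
10

Use repeated squaring. Binary(11) = 1011. Walk through the bits of the exponent 11 left-to-right: at each bit after the leading one, square the running value, then multiply by 3 if the bit is 1 (always reducing mod 19):
  bit 1 = 1 (leading): start with 3.
  bit 2 = 0: square 3^2 = 9 (mod 19).
  bit 3 = 1: square 9^2 = 81 ≡ 5; bit is 1, so multiply 5·3 = 15 (mod 19).
  bit 4 = 1: square 15^2 = 225 ≡ 16; bit is 1, so multiply 16·3 = 48 ≡ 10 (mod 19).
Final value: 3^11 ≡ 10 (mod 19).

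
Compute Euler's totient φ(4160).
φ is multiplicative, with φ(p^e) = p^e − p^(e−1). Factorise 4160 = 2^6 · 5 · 13. Then
  φ(4160) = (2^6 − 2^5) · (5 − 1) · (13 − 1) = 32 · 4 · 12 = 1536.

Final answer: φ(4160) = 1536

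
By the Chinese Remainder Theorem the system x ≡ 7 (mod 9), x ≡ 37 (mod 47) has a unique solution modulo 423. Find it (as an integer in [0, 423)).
The moduli 9, 47 are pairwise coprime, so by the CRT there is a unique solution mod 9·47 = 423.
Solve by successive substitution. Start with x ≡ 7 (mod 9).
  Combine with x ≡ 37 (mod 47): write x = 7 + 9·t and require 7 + 9·t ≡ 37 (mod 47), i.e. 9·t ≡ 37 − 7 ≡ 30 (mod 47). Since 9^(−1) ≡ 21 (mod 47), t ≡ 21·30 ≡ 19 (mod 47). So x ≡ 7 + 9·19 = 178 (mod 423).
Unique solution in [0, 423): x = 178.

Final answer: x ≡ 178 (mod 423); the representative in [0, 423) is 178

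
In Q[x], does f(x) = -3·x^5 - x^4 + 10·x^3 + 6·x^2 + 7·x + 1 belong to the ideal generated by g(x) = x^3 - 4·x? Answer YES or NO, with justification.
In Q[x] the ideal (g) consists of all multiples of g, so f ∈ (g) iff g | f, i.e. iff the remainder of f on division by g is 0. Divide f by g (g is monic, so eliminate the leading term of the running remainder at each step):
  leading term -3·x^5: subtract (-3·x^2)·g(x) = -3·x^5 + 12·x^3, leaving -x^4 - 2·x^3 + 6·x^2 + 7·x + 1
  leading term -x^4: subtract (-x)·g(x) = -x^4 + 4·x^2, leaving -2·x^3 + 2·x^2 + 7·x + 1
  leading term -2·x^3: subtract (-2)·g(x) = -2·x^3 + 8·x, leaving 2·x^2 - x + 1
The remainder r(x) = 2·x^2 - x + 1 ≠ 0 (and deg r < deg g), so g ∤ f, i.e. f ∉ (g).

Final answer: NO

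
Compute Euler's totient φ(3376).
φ is multiplicative, with φ(p^e) = p^e − p^(e−1). Factorise 3376 = 2^4 · 211. Then
  φ(3376) = (2^4 − 2^3) · (211 − 1) = 8 · 210 = 1680.

Final answer: φ(3376) = 1680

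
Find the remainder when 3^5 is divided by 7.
Use repeated squaring. Binary(5) = 101. Walk through the bits of the exponent 5 left-to-right: at each bit after the leading one, square the running value, then multiply by 3 if the bit is 1 (always reducing mod 7):
  bit 1 = 1 (leading): start with 3.
  bit 2 = 0: square 3^2 = 9 ≡ 2 (mod 7).
  bit 3 = 1: square 2^2 = 4; bit is 1, so multiply 4·3 = 12 ≡ 5 (mod 7).
Final value: 3^5 ≡ 5 (mod 7).

Final answer: 5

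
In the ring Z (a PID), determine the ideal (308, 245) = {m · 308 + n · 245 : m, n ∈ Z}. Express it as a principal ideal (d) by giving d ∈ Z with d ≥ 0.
In the PID Z, (a, b) is generated by gcd(a, b). Compute gcd(308, 245) with the extended Euclidean algorithm, tracking rows (r, s, t) with s·308 + t·245 = r:
  row A: (308, 1, 0)   [1·308 + 0·245 = 308]
  row B: (245, 0, 1)   [0·308 + 1·245 = 245]
  308 = 1·245 + 63   → row C = row A − 1·row B = (63, 1, −1)   [check: 1·308 − 1·245 = 63]
  245 = 3·63 + 56   → row D = row B − 3·row C = (56, −3, 4)   [check: −3·308 + 4·245 = 56]
  63 = 1·56 + 7   → row E = row C − 1·row D = (7, 4, −5)   [check: 4·308 − 5·245 = 7]
  56 = 8·7 + 0   → remainder 0, stop. gcd = 7 (last nonzero row E).
So gcd(308, 245) = 7, with Bézout identity 4·308 − 5·245 = 7. Containment (⊇): the Bézout identity exhibits 7 as an element of (308, 245), giving (7) ⊆ (308, 245). Containment (⊆): since 7 | 308 and 7 | 245 (308 = 7·44, 245 = 7·35), every Z-linear combination of 308 and 245 is divisible by 7, so (308, 245) ⊆ (7). Therefore (308, 245) = (7), d = 7.

Final answer: (308, 245) = (7); d = 7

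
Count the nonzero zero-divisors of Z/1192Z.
In Z/1192Z each nonzero element is either a unit (gcd with 1192 is 1) or a zero-divisor (gcd > 1). The number of units is φ(1192): factorise 1192 = 2^3 · 149, so φ(1192) = (2^3 − 2^2) · (149 − 1) = 4 · 148 = 592. The nonzero elements number 1192 − 1 = 1191. Hence the nonzero zero-divisors number 1191 − 592 = 599.

Final answer: Z/1192Z has 599 nonzero zero-divisors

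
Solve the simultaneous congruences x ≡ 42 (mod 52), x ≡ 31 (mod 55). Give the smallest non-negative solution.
The moduli 52, 55 are pairwise coprime, so by the CRT there is a unique solution mod 52·55 = 2860.
Solve by successive substitution. Start with x ≡ 42 (mod 52).
  Combine with x ≡ 31 (mod 55): write x = 42 + 52·t and require 42 + 52·t ≡ 31 (mod 55), i.e. 52·t ≡ 31 − 42 ≡ 44 (mod 55). Since 52^(−1) ≡ 18 (mod 55), t ≡ 18·44 ≡ 22 (mod 55). So x ≡ 42 + 52·22 = 1186 (mod 2860).
Unique solution in [0, 2860): x = 1186.

Final answer: x ≡ 1186 (mod 2860); the representative in [0, 2860) is 1186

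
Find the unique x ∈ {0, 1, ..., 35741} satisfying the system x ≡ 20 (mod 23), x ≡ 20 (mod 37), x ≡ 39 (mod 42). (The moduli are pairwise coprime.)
The moduli 23, 37, 42 are pairwise coprime, so by the CRT there is a unique solution mod 23·37·42 = 35742.
Solve by successive substitution. Start with x ≡ 20 (mod 23).
  Combine with x ≡ 20 (mod 37): write x = 20 + 23·t and require 20 + 23·t ≡ 20 (mod 37), i.e. 23·t ≡ 20 − 20 ≡ 0 (mod 37). Since 23^(−1) ≡ 29 (mod 37), t ≡ 29·0 ≡ 0 (mod 37). So x ≡ 20 + 23·0 = 20 (mod 851).
  Combine with x ≡ 39 (mod 42): write x = 20 + 851·t and require 20 + 851·t ≡ 39 (mod 42), i.e. 851·t ≡ 39 − 20 ≡ 19 (mod 42). Since 851^(−1) ≡ 23 (mod 42) (851 ≡ 11 (mod 42)), t ≡ 23·19 ≡ 17 (mod 42). So x ≡ 20 + 851·17 = 14487 (mod 35742).
Unique solution in [0, 35742): x = 14487.

Final answer: x ≡ 14487 (mod 35742); the representative in [0, 35742) is 14487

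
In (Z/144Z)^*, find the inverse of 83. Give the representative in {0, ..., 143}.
Apply the extended Euclidean algorithm to (144, 83), tracking rows (r, s, t) with s·144 + t·83 = r. Each division r_prev = q·r_cur + r_new produces the new row as (previous row) − q·(current row):
  row A: (144, 1, 0)   [1·144 + 0·83 = 144]
  row B: (83, 0, 1)   [0·144 + 1·83 = 83]
  144 = 1·83 + 61   → row C = row A − 1·row B = (61, 1, −1)   [check: 1·144 − 1·83 = 61]
  83 = 1·61 + 22   → row D = row B − 1·row C = (22, −1, 2)   [check: −1·144 + 2·83 = 22]
  61 = 2·22 + 17   → row E = row C − 2·row D = (17, 3, −5)   [check: 3·144 − 5·83 = 17]
  22 = 1·17 + 5   → row F = row D − 1·row E = (5, −4, 7)   [check: −4·144 + 7·83 = 5]
  17 = 3·5 + 2   → row G = row E − 3·row F = (2, 15, −26)   [check: 15·144 − 26·83 = 2]
  5 = 2·2 + 1   → row H = row F − 2·row G = (1, −34, 59)   [check: −34·144 + 59·83 = 1]
  2 = 2·1 + 0   → remainder 0, stop. gcd = 1 (last nonzero row H).
The gcd is 1, so 83 is invertible mod 144. The last nonzero row gives −34·144 + 59·83 = 1, so t = 59. So 83^(−1) ≡ 59 (mod 144). Verify: 83 · 59 = 4897 ≡ 1 (mod 144). ✓

Final answer: 83^(−1) ≡ 59 (mod 144)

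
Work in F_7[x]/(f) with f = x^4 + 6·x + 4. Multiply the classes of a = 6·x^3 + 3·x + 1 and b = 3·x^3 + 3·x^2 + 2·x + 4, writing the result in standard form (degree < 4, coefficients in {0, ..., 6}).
a · b ≡ 5·x^3 + 4·x^2 + 5·x + 4 (mod f(x))

Multiply as integer polynomials: a · b = 18·x^6 + 18·x^5 + 21·x^4 + 36·x^3 + 9·x^2 + 14·x + 4. Reducing coefficients mod 7: a · b ≡ 4·x^6 + 4·x^5 + x^3 + 2·x^2 + 4. Now divide by f(x) = x^4 + 6·x + 4 in F_7[x], eliminating the leading term at each step:
  leading term 4·x^6: subtract (4·x^2)·f(x) = 4·x^6 + 3·x^3 + 2·x^2, leaving 4·x^5 + 5·x^3 + 4 (coefficients mod 7)
  leading term 4·x^5: subtract (4·x)·f(x) = 4·x^5 + 3·x^2 + 2·x, leaving 5·x^3 + 4·x^2 + 5·x + 4 (coefficients mod 7)
The degree is now < 4, so this is the remainder. Hence a · b ≡ 5·x^3 + 4·x^2 + 5·x + 4 in F_7[x]/(f).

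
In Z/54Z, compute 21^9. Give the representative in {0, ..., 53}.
Use repeated squaring. Binary(9) = 1001. Walk through the bits of the exponent 9 left-to-right: at each bit after the leading one, square the running value, then multiply by 21 if the bit is 1 (always reducing mod 54):
  bit 1 = 1 (leading): start with 21.
  bit 2 = 0: square 21^2 = 441 ≡ 9 (mod 54).
  bit 3 = 0: square 9^2 = 81 ≡ 27 (mod 54).
  bit 4 = 1: square 27^2 = 729 ≡ 27; bit is 1, so multiply 27·21 = 567 ≡ 27 (mod 54).
Final value: 21^9 ≡ 27 (mod 54).

Final answer: 27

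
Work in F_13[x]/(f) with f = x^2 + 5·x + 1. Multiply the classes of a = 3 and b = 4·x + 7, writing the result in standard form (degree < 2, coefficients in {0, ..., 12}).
Multiply as integer polynomials: a · b = 12·x + 21. Reducing coefficients mod 13: a · b ≡ 12·x + 8. This already has degree < 2, so no reduction by f is needed. Hence a · b ≡ 12·x + 8 in F_13[x]/(f).

Final answer: a · b ≡ 12·x + 8 (mod f(x))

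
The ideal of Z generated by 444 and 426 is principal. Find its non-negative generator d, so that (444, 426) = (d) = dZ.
In the PID Z, (a, b) is generated by gcd(a, b). Compute gcd(444, 426) with the extended Euclidean algorithm, tracking rows (r, s, t) with s·444 + t·426 = r:
  row A: (444, 1, 0)   [1·444 + 0·426 = 444]
  row B: (426, 0, 1)   [0·444 + 1·426 = 426]
  444 = 1·426 + 18   → row C = row A − 1·row B = (18, 1, −1)   [check: 1·444 − 1·426 = 18]
  426 = 23·18 + 12   → row D = row B − 23·row C = (12, −23, 24)   [check: −23·444 + 24·426 = 12]
  18 = 1·12 + 6   → row E = row C − 1·row D = (6, 24, −25)   [check: 24·444 − 25·426 = 6]
  12 = 2·6 + 0   → remainder 0, stop. gcd = 6 (last nonzero row E).
So gcd(444, 426) = 6, with Bézout identity 24·444 − 25·426 = 6. Containment (⊇): the Bézout identity exhibits 6 as an element of (444, 426), giving (6) ⊆ (444, 426). Containment (⊆): since 6 | 444 and 6 | 426 (444 = 6·74, 426 = 6·71), every Z-linear combination of 444 and 426 is divisible by 6, so (444, 426) ⊆ (6). Therefore (444, 426) = (6), d = 6.

Final answer: (444, 426) = (6); d = 6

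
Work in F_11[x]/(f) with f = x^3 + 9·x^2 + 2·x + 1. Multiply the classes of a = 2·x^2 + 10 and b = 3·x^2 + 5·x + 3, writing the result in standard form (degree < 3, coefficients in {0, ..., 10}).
a · b ≡ 2·x^2 + 8 (mod f(x))

Multiply as integer polynomials: a · b = 6·x^4 + 10·x^3 + 36·x^2 + 50·x + 30. Reducing coefficients mod 11: a · b ≡ 6·x^4 + 10·x^3 + 3·x^2 + 6·x + 8. Now divide by f(x) = x^3 + 9·x^2 + 2·x + 1 in F_11[x], eliminating the leading term at each step:
  leading term 6·x^4: subtract (6·x)·f(x) = 6·x^4 + 10·x^3 + x^2 + 6·x, leaving 2·x^2 + 8 (coefficients mod 11)
The degree is now < 3, so this is the remainder. Hence a · b ≡ 2·x^2 + 8 in F_11[x]/(f).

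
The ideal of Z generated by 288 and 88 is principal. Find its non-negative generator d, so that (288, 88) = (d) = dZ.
In the PID Z, (a, b) is generated by gcd(a, b). Compute gcd(288, 88) with the extended Euclidean algorithm, tracking rows (r, s, t) with s·288 + t·88 = r:
  row A: (288, 1, 0)   [1·288 + 0·88 = 288]
  row B: (88, 0, 1)   [0·288 + 1·88 = 88]
  288 = 3·88 + 24   → row C = row A − 3·row B = (24, 1, −3)   [check: 1·288 − 3·88 = 24]
  88 = 3·24 + 16   → row D = row B − 3·row C = (16, −3, 10)   [check: −3·288 + 10·88 = 16]
  24 = 1·16 + 8   → row E = row C − 1·row D = (8, 4, −13)   [check: 4·288 − 13·88 = 8]
  16 = 2·8 + 0   → remainder 0, stop. gcd = 8 (last nonzero row E).
So gcd(288, 88) = 8, with Bézout identity 4·288 − 13·88 = 8. Containment (⊇): the Bézout identity exhibits 8 as an element of (288, 88), giving (8) ⊆ (288, 88). Containment (⊆): since 8 | 288 and 8 | 88 (288 = 8·36, 88 = 8·11), every Z-linear combination of 288 and 88 is divisible by 8, so (288, 88) ⊆ (8). Therefore (288, 88) = (8), d = 8.

Final answer: (288, 88) = (8); d = 8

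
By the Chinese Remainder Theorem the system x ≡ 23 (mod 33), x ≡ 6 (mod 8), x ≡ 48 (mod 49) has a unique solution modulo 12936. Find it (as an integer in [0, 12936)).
The moduli 33, 8, 49 are pairwise coprime, so by the CRT there is a unique solution mod 33·8·49 = 12936.
Solve by successive substitution. Start with x ≡ 23 (mod 33).
  Combine with x ≡ 6 (mod 8): write x = 23 + 33·t and require 23 + 33·t ≡ 6 (mod 8), i.e. 33·t ≡ 6 − 23 ≡ 7 (mod 8). Since 33^(−1) ≡ 1 (mod 8) (33 ≡ 1 (mod 8)), t ≡ 1·7 ≡ 7 (mod 8). So x ≡ 23 + 33·7 = 254 (mod 264).
  Combine with x ≡ 48 (mod 49): write x = 254 + 264·t and require 254 + 264·t ≡ 48 (mod 49), i.e. 264·t ≡ 48 − 254 ≡ 39 (mod 49). Since 264^(−1) ≡ 31 (mod 49) (264 ≡ 19 (mod 49)), t ≡ 31·39 ≡ 33 (mod 49). So x ≡ 254 + 264·33 = 8966 (mod 12936).
Unique solution in [0, 12936): x = 8966.

Final answer: x ≡ 8966 (mod 12936); the representative in [0, 12936) is 8966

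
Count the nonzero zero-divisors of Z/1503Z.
In Z/1503Z each nonzero element is either a unit (gcd with 1503 is 1) or a zero-divisor (gcd > 1). The number of units is φ(1503): factorise 1503 = 3^2 · 167, so φ(1503) = (3^2 − 3^1) · (167 − 1) = 6 · 166 = 996. The nonzero elements number 1503 − 1 = 1502. Hence the nonzero zero-divisors number 1502 − 996 = 506.

Final answer: Z/1503Z has 506 nonzero zero-divisors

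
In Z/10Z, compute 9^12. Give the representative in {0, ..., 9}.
1

Use repeated squaring. Binary(12) = 1100. Walk through the bits of the exponent 12 left-to-right: at each bit after the leading one, square the running value, then multiply by 9 if the bit is 1 (always reducing mod 10):
  bit 1 = 1 (leading): start with 9.
  bit 2 = 1: square 9^2 = 81 ≡ 1; bit is 1, so multiply 1·9 = 9 (mod 10).
  bit 3 = 0: square 9^2 = 81 ≡ 1 (mod 10).
  bit 4 = 0: square 1^2 = 1 (mod 10).
Final value: 9^12 ≡ 1 (mod 10).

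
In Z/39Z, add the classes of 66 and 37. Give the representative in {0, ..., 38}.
Reduce the summands first: 66 ≡ 27 (mod 39), so 66 + 37 ≡ 27 + 37 (mod 39). 27 + 37 = 64; 64 = 1·39 + 25, so (66 + 37) mod 39 = 25.

Final answer: 25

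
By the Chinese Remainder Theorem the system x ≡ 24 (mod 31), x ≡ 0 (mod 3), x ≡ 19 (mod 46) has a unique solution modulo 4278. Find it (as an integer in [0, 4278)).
x ≡ 3837 (mod 4278); the representative in [0, 4278) is 3837

The moduli 31, 3, 46 are pairwise coprime, so by the CRT there is a unique solution mod 31·3·46 = 4278.
Solve by successive substitution. Start with x ≡ 24 (mod 31).
  Combine with x ≡ 0 (mod 3): write x = 24 + 31·t and require 24 + 31·t ≡ 0 (mod 3), i.e. 31·t ≡ 0 − 24 ≡ 0 (mod 3). Since 31^(−1) ≡ 1 (mod 3) (31 ≡ 1 (mod 3)), t ≡ 1·0 ≡ 0 (mod 3). So x ≡ 24 + 31·0 = 24 (mod 93).
  Combine with x ≡ 19 (mod 46): write x = 24 + 93·t and require 24 + 93·t ≡ 19 (mod 46), i.e. 93·t ≡ 19 − 24 ≡ 41 (mod 46). Since 93^(−1) ≡ 1 (mod 46) (93 ≡ 1 (mod 46)), t ≡ 1·41 ≡ 41 (mod 46). So x ≡ 24 + 93·41 = 3837 (mod 4278).
Unique solution in [0, 4278): x = 3837.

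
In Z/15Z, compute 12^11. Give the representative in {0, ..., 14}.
3

Use repeated squaring. Binary(11) = 1011. Walk through the bits of the exponent 11 left-to-right: at each bit after the leading one, square the running value, then multiply by 12 if the bit is 1 (always reducing mod 15):
  bit 1 = 1 (leading): start with 12.
  bit 2 = 0: square 12^2 = 144 ≡ 9 (mod 15).
  bit 3 = 1: square 9^2 = 81 ≡ 6; bit is 1, so multiply 6·12 = 72 ≡ 12 (mod 15).
  bit 4 = 1: square 12^2 = 144 ≡ 9; bit is 1, so multiply 9·12 = 108 ≡ 3 (mod 15).
Final value: 12^11 ≡ 3 (mod 15).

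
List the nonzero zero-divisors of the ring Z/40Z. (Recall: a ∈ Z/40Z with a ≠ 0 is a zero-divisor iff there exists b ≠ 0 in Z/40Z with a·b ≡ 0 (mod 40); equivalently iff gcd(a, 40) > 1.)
nonzero zero-divisors of Z/40Z = {2, 4, 5, 6, 8, 10, 12, 14, 15, 16, 18, 20, 22, 24, 25, 26, 28, 30, 32, 34, 35, 36, 38}

An element a ∈ Z/40Z (with a ≠ 0) is a zero-divisor iff gcd(a, 40) > 1 (because a is a unit precisely when gcd(a, n) = 1, and in Z/nZ every nonzero, non-unit element is a zero-divisor). Scan a = 1, ..., 39 and keep those with gcd(a, 40) > 1:
  gcd(2, 40) = 2, gcd(4, 40) = 4, gcd(5, 40) = 5, gcd(6, 40) = 2, gcd(8, 40) = 8, gcd(10, 40) = 10, gcd(12, 40) = 4, gcd(14, 40) = 2, gcd(15, 40) = 5, gcd(16, 40) = 8, gcd(18, 40) = 2, gcd(20, 40) = 20, gcd(22, 40) = 2, gcd(24, 40) = 8, gcd(25, 40) = 5, gcd(26, 40) = 2, gcd(28, 40) = 4, gcd(30, 40) = 10, gcd(32, 40) = 8, gcd(34, 40) = 2, gcd(35, 40) = 5, gcd(36, 40) = 4, gcd(38, 40) = 2.
All other a ∈ {1, ..., 39} have gcd(a, 40) = 1 and are units. So the nonzero zero-divisors are exactly the 23 values of a appearing in this scan.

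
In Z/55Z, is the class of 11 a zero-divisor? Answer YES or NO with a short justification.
YES

gcd(11, 55) = 11 > 1, so 11 is not a unit in Z/55Z. In Z/nZ every nonzero non-unit is a zero-divisor: explicitly, take b = 55/gcd = 5 ≠ 0 (mod 55); then 11·5 = 55 = 1·55, i.e. 11·5 ≡ 0 (mod 55). So 11 is a zero-divisor.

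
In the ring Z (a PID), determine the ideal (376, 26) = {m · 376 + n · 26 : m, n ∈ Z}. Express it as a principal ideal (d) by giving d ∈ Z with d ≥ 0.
(376, 26) = (2); d = 2

In the PID Z, (a, b) is generated by gcd(a, b). Compute gcd(376, 26) with the extended Euclidean algorithm, tracking rows (r, s, t) with s·376 + t·26 = r:
  row A: (376, 1, 0)   [1·376 + 0·26 = 376]
  row B: (26, 0, 1)   [0·376 + 1·26 = 26]
  376 = 14·26 + 12   → row C = row A − 14·row B = (12, 1, −14)   [check: 1·376 − 14·26 = 12]
  26 = 2·12 + 2   → row D = row B − 2·row C = (2, −2, 29)   [check: −2·376 + 29·26 = 2]
  12 = 6·2 + 0   → remainder 0, stop. gcd = 2 (last nonzero row D).
So gcd(376, 26) = 2, with Bézout identity −2·376 + 29·26 = 2. Containment (⊇): the Bézout identity exhibits 2 as an element of (376, 26), giving (2) ⊆ (376, 26). Containment (⊆): since 2 | 376 and 2 | 26 (376 = 2·188, 26 = 2·13), every Z-linear combination of 376 and 26 is divisible by 2, so (376, 26) ⊆ (2). Therefore (376, 26) = (2), d = 2.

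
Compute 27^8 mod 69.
9

Use repeated squaring. Binary(8) = 1000. Walk through the bits of the exponent 8 left-to-right: at each bit after the leading one, square the running value, then multiply by 27 if the bit is 1 (always reducing mod 69):
  bit 1 = 1 (leading): start with 27.
  bit 2 = 0: square 27^2 = 729 ≡ 39 (mod 69).
  bit 3 = 0: square 39^2 = 1521 ≡ 3 (mod 69).
  bit 4 = 0: square 3^2 = 9 (mod 69).
Final value: 27^8 ≡ 9 (mod 69).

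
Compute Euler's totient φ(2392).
φ is multiplicative, with φ(p^e) = p^e − p^(e−1). Factorise 2392 = 2^3 · 13 · 23. Then
  φ(2392) = (2^3 − 2^2) · (13 − 1) · (23 − 1) = 4 · 12 · 22 = 1056.

Final answer: φ(2392) = 1056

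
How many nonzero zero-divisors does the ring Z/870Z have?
In Z/870Z each nonzero element is either a unit (gcd with 870 is 1) or a zero-divisor (gcd > 1). The number of units is φ(870): factorise 870 = 2 · 3 · 5 · 29, so φ(870) = (2 − 1) · (3 − 1) · (5 − 1) · (29 − 1) = 1 · 2 · 4 · 28 = 224. The nonzero elements number 870 − 1 = 869. Hence the nonzero zero-divisors number 869 − 224 = 645.

Final answer: Z/870Z has 645 nonzero zero-divisors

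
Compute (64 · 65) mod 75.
35

Both factors are already reduced mod 75. 64 · 65 = 4160. Dividing by 75: 4160 = 55·75 + 35. So (64 · 65) mod 75 = 35.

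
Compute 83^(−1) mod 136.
Apply the extended Euclidean algorithm to (136, 83), tracking rows (r, s, t) with s·136 + t·83 = r. Each division r_prev = q·r_cur + r_new produces the new row as (previous row) − q·(current row):
  row A: (136, 1, 0)   [1·136 + 0·83 = 136]
  row B: (83, 0, 1)   [0·136 + 1·83 = 83]
  136 = 1·83 + 53   → row C = row A − 1·row B = (53, 1, −1)   [check: 1·136 − 1·83 = 53]
  83 = 1·53 + 30   → row D = row B − 1·row C = (30, −1, 2)   [check: −1·136 + 2·83 = 30]
  53 = 1·30 + 23   → row E = row C − 1·row D = (23, 2, −3)   [check: 2·136 − 3·83 = 23]
  30 = 1·23 + 7   → row F = row D − 1·row E = (7, −3, 5)   [check: −3·136 + 5·83 = 7]
  23 = 3·7 + 2   → row G = row E − 3·row F = (2, 11, −18)   [check: 11·136 − 18·83 = 2]
  7 = 3·2 + 1   → row H = row F − 3·row G = (1, −36, 59)   [check: −36·136 + 59·83 = 1]
  2 = 2·1 + 0   → remainder 0, stop. gcd = 1 (last nonzero row H).
The gcd is 1, so 83 is invertible mod 136. The last nonzero row gives −36·136 + 59·83 = 1, so t = 59. So 83^(−1) ≡ 59 (mod 136). Verify: 83 · 59 = 4897 ≡ 1 (mod 136). ✓

Final answer: 83^(−1) ≡ 59 (mod 136)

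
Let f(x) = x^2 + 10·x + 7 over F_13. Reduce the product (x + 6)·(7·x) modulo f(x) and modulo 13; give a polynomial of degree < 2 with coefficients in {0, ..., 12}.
a · b ≡ 11·x + 3 (mod f(x))

Multiply as integer polynomials: a · b = 7·x^2 + 42·x. Reducing coefficients mod 13: a · b ≡ 7·x^2 + 3·x. Now divide by f(x) = x^2 + 10·x + 7 in F_13[x], eliminating the leading term at each step:
  leading term 7·x^2: subtract (7)·f(x) = 7·x^2 + 5·x + 10, leaving 11·x + 3 (coefficients mod 13)
The degree is now < 2, so this is the remainder. Hence a · b ≡ 11·x + 3 in F_13[x]/(f).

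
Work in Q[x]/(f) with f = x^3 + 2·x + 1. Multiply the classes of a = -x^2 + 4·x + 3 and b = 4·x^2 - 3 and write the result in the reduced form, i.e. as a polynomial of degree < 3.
a · b ≡ 23·x^2 - 40·x - 25 (mod f(x))

First multiply in Q[x] without reducing: a · b = -4·x^4 + 16·x^3 + 15·x^2 - 12·x - 9. Now divide by f(x) = x^3 + 2·x + 1, eliminating the leading term at each step:
  leading term -4·x^4: subtract (-4·x)·f(x) = -4·x^4 - 8·x^2 - 4·x, leaving 16·x^3 + 23·x^2 - 8·x - 9
  leading term 16·x^3: subtract (16)·f(x) = 16·x^3 + 32·x + 16, leaving 23·x^2 - 40·x - 25
The degree is now < 3, so this is the remainder. Hence a · b ≡ 23·x^2 - 40·x - 25 in Q[x]/(f).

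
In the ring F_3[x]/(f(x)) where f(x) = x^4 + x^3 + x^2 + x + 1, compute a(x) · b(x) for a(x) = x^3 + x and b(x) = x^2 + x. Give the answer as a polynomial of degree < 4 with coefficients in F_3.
Multiply as integer polynomials: a · b = x^5 + x^4 + x^3 + x^2. Reducing coefficients mod 3: a · b ≡ x^5 + x^4 + x^3 + x^2. Now divide by f(x) = x^4 + x^3 + x^2 + x + 1 in F_3[x], eliminating the leading term at each step:
  leading term x^5: subtract (x)·f(x) = x^5 + x^4 + x^3 + x^2 + x, leaving 2·x (coefficients mod 3)
The degree is now < 4, so this is the remainder. Hence a · b ≡ 2·x in F_3[x]/(f).

Final answer: a · b ≡ 2·x (mod f(x))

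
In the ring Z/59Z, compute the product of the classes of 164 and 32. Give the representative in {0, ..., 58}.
56

Reduce the factors first: 164 ≡ 46 (mod 59), so 164 · 32 ≡ 46 · 32 (mod 59). 46 · 32 = 1472. Dividing by 59: 1472 = 24·59 + 56. So (164 · 32) mod 59 = 56.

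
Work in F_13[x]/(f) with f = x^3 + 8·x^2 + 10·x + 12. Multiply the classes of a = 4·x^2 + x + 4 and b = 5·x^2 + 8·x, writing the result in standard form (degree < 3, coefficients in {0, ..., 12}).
Multiply as integer polynomials: a · b = 20·x^4 + 37·x^3 + 28·x^2 + 32·x. Reducing coefficients mod 13: a · b ≡ 7·x^4 + 11·x^3 + 2·x^2 + 6·x. Now divide by f(x) = x^3 + 8·x^2 + 10·x + 12 in F_13[x], eliminating the leading term at each step:
  leading term 7·x^4: subtract (7·x)·f(x) = 7·x^4 + 4·x^3 + 5·x^2 + 6·x, leaving 7·x^3 + 10·x^2 (coefficients mod 13)
  leading term 7·x^3: subtract (7)·f(x) = 7·x^3 + 4·x^2 + 5·x + 6, leaving 6·x^2 + 8·x + 7 (coefficients mod 13)
The degree is now < 3, so this is the remainder. Hence a · b ≡ 6·x^2 + 8·x + 7 in F_13[x]/(f).

Final answer: a · b ≡ 6·x^2 + 8·x + 7 (mod f(x))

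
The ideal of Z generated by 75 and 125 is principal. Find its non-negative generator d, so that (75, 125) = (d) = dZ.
(75, 125) = (25); d = 25

In the PID Z, (a, b) is generated by gcd(a, b). Compute gcd(125, 75) with the extended Euclidean algorithm, tracking rows (r, s, t) with s·125 + t·75 = r:
  row A: (125, 1, 0)   [1·125 + 0·75 = 125]
  row B: (75, 0, 1)   [0·125 + 1·75 = 75]
  125 = 1·75 + 50   → row C = row A − 1·row B = (50, 1, −1)   [check: 1·125 − 1·75 = 50]
  75 = 1·50 + 25   → row D = row B − 1·row C = (25, −1, 2)   [check: −1·125 + 2·75 = 25]
  50 = 2·25 + 0   → remainder 0, stop. gcd = 25 (last nonzero row D).
So gcd(75, 125) = 25, with Bézout identity −1·125 + 2·75 = 25. Containment (⊇): the Bézout identity exhibits 25 as an element of (75, 125), giving (25) ⊆ (75, 125). Containment (⊆): since 25 | 75 and 25 | 125 (75 = 25·3, 125 = 25·5), every Z-linear combination of 75 and 125 is divisible by 25, so (75, 125) ⊆ (25). Therefore (75, 125) = (25), d = 25.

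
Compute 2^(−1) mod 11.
2^(−1) ≡ 6 (mod 11)

Apply the extended Euclidean algorithm to (11, 2), tracking rows (r, s, t) with s·11 + t·2 = r. Each division r_prev = q·r_cur + r_new produces the new row as (previous row) − q·(current row):
  row A: (11, 1, 0)   [1·11 + 0·2 = 11]
  row B: (2, 0, 1)   [0·11 + 1·2 = 2]
  11 = 5·2 + 1   → row C = row A − 5·row B = (1, 1, −5)   [check: 1·11 − 5·2 = 1]
  2 = 2·1 + 0   → remainder 0, stop. gcd = 1 (last nonzero row C).
The gcd is 1, so 2 is invertible mod 11. The last nonzero row gives 1·11 − 5·2 = 1, so t = −5. So 2^(−1) ≡ −5 ≡ 6 (mod 11). Verify: 2 · 6 = 12 ≡ 1 (mod 11). ✓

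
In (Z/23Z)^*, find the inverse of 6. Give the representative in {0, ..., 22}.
Apply the extended Euclidean algorithm to (23, 6), tracking rows (r, s, t) with s·23 + t·6 = r. Each division r_prev = q·r_cur + r_new produces the new row as (previous row) − q·(current row):
  row A: (23, 1, 0)   [1·23 + 0·6 = 23]
  row B: (6, 0, 1)   [0·23 + 1·6 = 6]
  23 = 3·6 + 5   → row C = row A − 3·row B = (5, 1, −3)   [check: 1·23 − 3·6 = 5]
  6 = 1·5 + 1   → row D = row B − 1·row C = (1, −1, 4)   [check: −1·23 + 4·6 = 1]
  5 = 5·1 + 0   → remainder 0, stop. gcd = 1 (last nonzero row D).
The gcd is 1, so 6 is invertible mod 23. The last nonzero row gives −1·23 + 4·6 = 1, so t = 4. So 6^(−1) ≡ 4 (mod 23). Verify: 6 · 4 = 24 ≡ 1 (mod 23). ✓

Final answer: 6^(−1) ≡ 4 (mod 23)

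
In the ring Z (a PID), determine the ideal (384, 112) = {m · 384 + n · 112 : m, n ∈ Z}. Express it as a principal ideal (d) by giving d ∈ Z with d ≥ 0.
In the PID Z, (a, b) is generated by gcd(a, b). Compute gcd(384, 112) with the extended Euclidean algorithm, tracking rows (r, s, t) with s·384 + t·112 = r:
  row A: (384, 1, 0)   [1·384 + 0·112 = 384]
  row B: (112, 0, 1)   [0·384 + 1·112 = 112]
  384 = 3·112 + 48   → row C = row A − 3·row B = (48, 1, −3)   [check: 1·384 − 3·112 = 48]
  112 = 2·48 + 16   → row D = row B − 2·row C = (16, −2, 7)   [check: −2·384 + 7·112 = 16]
  48 = 3·16 + 0   → remainder 0, stop. gcd = 16 (last nonzero row D).
So gcd(384, 112) = 16, with Bézout identity −2·384 + 7·112 = 16. Containment (⊇): the Bézout identity exhibits 16 as an element of (384, 112), giving (16) ⊆ (384, 112). Containment (⊆): since 16 | 384 and 16 | 112 (384 = 16·24, 112 = 16·7), every Z-linear combination of 384 and 112 is divisible by 16, so (384, 112) ⊆ (16). Therefore (384, 112) = (16), d = 16.

Final answer: (384, 112) = (16); d = 16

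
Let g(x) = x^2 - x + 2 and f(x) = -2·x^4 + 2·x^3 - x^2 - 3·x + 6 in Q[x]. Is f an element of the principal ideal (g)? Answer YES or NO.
YES

In Q[x] the ideal (g) consists of all multiples of g, so f ∈ (g) iff g | f, i.e. iff the remainder of f on division by g is 0. Divide f by g (g is monic, so eliminate the leading term of the running remainder at each step):
  leading term -2·x^4: subtract (-2·x^2)·g(x) = -2·x^4 + 2·x^3 - 4·x^2, leaving 3·x^2 - 3·x + 6
  leading term 3·x^2: subtract (3)·g(x) = 3·x^2 - 3·x + 6, leaving 0
The remainder is 0, so f(x) = g(x) · h(x) with h(x) = 3 - 2·x^2. Hence g | f, i.e. f ∈ (g).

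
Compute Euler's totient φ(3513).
φ(3513) = 2340

φ is multiplicative, with φ(p^e) = p^e − p^(e−1). Factorise 3513 = 3 · 1171. Then
  φ(3513) = (3 − 1) · (1171 − 1) = 2 · 1170 = 2340.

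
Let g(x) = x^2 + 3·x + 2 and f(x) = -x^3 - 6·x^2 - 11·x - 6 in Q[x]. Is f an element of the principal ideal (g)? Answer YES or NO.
In Q[x] the ideal (g) consists of all multiples of g, so f ∈ (g) iff g | f, i.e. iff the remainder of f on division by g is 0. Divide f by g (g is monic, so eliminate the leading term of the running remainder at each step):
  leading term -x^3: subtract (-x)·g(x) = -x^3 - 3·x^2 - 2·x, leaving -3·x^2 - 9·x - 6
  leading term -3·x^2: subtract (-3)·g(x) = -3·x^2 - 9·x - 6, leaving 0
The remainder is 0, so f(x) = g(x) · h(x) with h(x) = -x - 3. Hence g | f, i.e. f ∈ (g).

Final answer: YES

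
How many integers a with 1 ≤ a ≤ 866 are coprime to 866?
The number of a ∈ {1, ..., 866} with gcd(a, 866) = 1 is by definition Euler's totient φ(866). φ is multiplicative, with φ(p^e) = p^e − p^(e−1). Factorise 866 = 2 · 433. Then
  φ(866) = (2 − 1) · (433 − 1) = 1 · 432 = 432.
So there are 432 such integers.

Final answer: 432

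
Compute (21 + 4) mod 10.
5

Reduce the summands first: 21 ≡ 1 (mod 10), so 21 + 4 ≡ 1 + 4 (mod 10). 1 + 4 = 5; 5 = 0·10 + 5, so (21 + 4) mod 10 = 5.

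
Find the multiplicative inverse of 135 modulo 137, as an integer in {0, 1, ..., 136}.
135^(−1) ≡ 68 (mod 137)

Apply the extended Euclidean algorithm to (137, 135), tracking rows (r, s, t) with s·137 + t·135 = r. Each division r_prev = q·r_cur + r_new produces the new row as (previous row) − q·(current row):
  row A: (137, 1, 0)   [1·137 + 0·135 = 137]
  row B: (135, 0, 1)   [0·137 + 1·135 = 135]
  137 = 1·135 + 2   → row C = row A − 1·row B = (2, 1, −1)   [check: 1·137 − 1·135 = 2]
  135 = 67·2 + 1   → row D = row B − 67·row C = (1, −67, 68)   [check: −67·137 + 68·135 = 1]
  2 = 2·1 + 0   → remainder 0, stop. gcd = 1 (last nonzero row D).
The gcd is 1, so 135 is invertible mod 137. The last nonzero row gives −67·137 + 68·135 = 1, so t = 68. So 135^(−1) ≡ 68 (mod 137). Verify: 135 · 68 = 9180 ≡ 1 (mod 137). ✓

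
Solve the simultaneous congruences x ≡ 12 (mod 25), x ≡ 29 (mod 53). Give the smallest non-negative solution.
The moduli 25, 53 are pairwise coprime, so by the CRT there is a unique solution mod 25·53 = 1325.
Solve by successive substitution. Start with x ≡ 12 (mod 25).
  Combine with x ≡ 29 (mod 53): write x = 12 + 25·t and require 12 + 25·t ≡ 29 (mod 53), i.e. 25·t ≡ 29 − 12 ≡ 17 (mod 53). Since 25^(−1) ≡ 17 (mod 53), t ≡ 17·17 ≡ 24 (mod 53). So x ≡ 12 + 25·24 = 612 (mod 1325).
Unique solution in [0, 1325): x = 612.

Final answer: x ≡ 612 (mod 1325); the representative in [0, 1325) is 612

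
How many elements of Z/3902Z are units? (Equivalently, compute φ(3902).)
An element a ∈ Z/3902Z is a unit iff gcd(a, 3902) = 1, so the number of units is φ(3902). φ is multiplicative, with φ(p^e) = p^e − p^(e−1). Factorise 3902 = 2 · 1951. Then
  φ(3902) = (2 − 1) · (1951 − 1) = 1 · 1950 = 1950.

Final answer: Z/3902Z has φ(3902) = 1950 units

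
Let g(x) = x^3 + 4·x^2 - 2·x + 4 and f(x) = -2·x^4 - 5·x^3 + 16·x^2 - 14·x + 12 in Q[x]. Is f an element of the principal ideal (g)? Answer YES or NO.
YES

In Q[x] the ideal (g) consists of all multiples of g, so f ∈ (g) iff g | f, i.e. iff the remainder of f on division by g is 0. Divide f by g (g is monic, so eliminate the leading term of the running remainder at each step):
  leading term -2·x^4: subtract (-2·x)·g(x) = -2·x^4 - 8·x^3 + 4·x^2 - 8·x, leaving 3·x^3 + 12·x^2 - 6·x + 12
  leading term 3·x^3: subtract (3)·g(x) = 3·x^3 + 12·x^2 - 6·x + 12, leaving 0
The remainder is 0, so f(x) = g(x) · h(x) with h(x) = 3 - 2·x. Hence g | f, i.e. f ∈ (g).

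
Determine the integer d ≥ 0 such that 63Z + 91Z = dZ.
(63, 91) = (7); d = 7

In the PID Z, (a, b) is generated by gcd(a, b). Compute gcd(91, 63) with the extended Euclidean algorithm, tracking rows (r, s, t) with s·91 + t·63 = r:
  row A: (91, 1, 0)   [1·91 + 0·63 = 91]
  row B: (63, 0, 1)   [0·91 + 1·63 = 63]
  91 = 1·63 + 28   → row C = row A − 1·row B = (28, 1, −1)   [check: 1·91 − 1·63 = 28]
  63 = 2·28 + 7   → row D = row B − 2·row C = (7, −2, 3)   [check: −2·91 + 3·63 = 7]
  28 = 4·7 + 0   → remainder 0, stop. gcd = 7 (last nonzero row D).
So gcd(63, 91) = 7, with Bézout identity −2·91 + 3·63 = 7. Containment (⊇): the Bézout identity exhibits 7 as an element of (63, 91), giving (7) ⊆ (63, 91). Containment (⊆): since 7 | 63 and 7 | 91 (63 = 7·9, 91 = 7·13), every Z-linear combination of 63 and 91 is divisible by 7, so (63, 91) ⊆ (7). Therefore (63, 91) = (7), d = 7.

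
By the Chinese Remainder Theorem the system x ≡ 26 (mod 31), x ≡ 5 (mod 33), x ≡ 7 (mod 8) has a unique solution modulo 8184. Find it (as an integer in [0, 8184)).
x ≡ 863 (mod 8184); the representative in [0, 8184) is 863

The moduli 31, 33, 8 are pairwise coprime, so by the CRT there is a unique solution mod 31·33·8 = 8184.
Solve by successive substitution. Start with x ≡ 26 (mod 31).
  Combine with x ≡ 5 (mod 33): write x = 26 + 31·t and require 26 + 31·t ≡ 5 (mod 33), i.e. 31·t ≡ 5 − 26 ≡ 12 (mod 33). Since 31^(−1) ≡ 16 (mod 33), t ≡ 16·12 ≡ 27 (mod 33). So x ≡ 26 + 31·27 = 863 (mod 1023).
  Combine with x ≡ 7 (mod 8): write x = 863 + 1023·t and require 863 + 1023·t ≡ 7 (mod 8), i.e. 1023·t ≡ 7 − 863 ≡ 0 (mod 8). Since 1023^(−1) ≡ 7 (mod 8) (1023 ≡ 7 (mod 8)), t ≡ 7·0 ≡ 0 (mod 8). So x ≡ 863 + 1023·0 = 863 (mod 8184).
Unique solution in [0, 8184): x = 863.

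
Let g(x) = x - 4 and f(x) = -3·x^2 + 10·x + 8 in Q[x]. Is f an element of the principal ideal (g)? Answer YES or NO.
In Q[x] the ideal (g) consists of all multiples of g, so f ∈ (g) iff g | f, i.e. iff the remainder of f on division by g is 0. Divide f by g (g is monic, so eliminate the leading term of the running remainder at each step):
  leading term -3·x^2: subtract (-3·x)·g(x) = -3·x^2 + 12·x, leaving 8 - 2·x
  leading term -2·x: subtract (-2)·g(x) = 8 - 2·x, leaving 0
The remainder is 0, so f(x) = g(x) · h(x) with h(x) = -3·x - 2. Hence g | f, i.e. f ∈ (g).

Final answer: YES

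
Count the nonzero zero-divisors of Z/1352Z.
In Z/1352Z each nonzero element is either a unit (gcd with 1352 is 1) or a zero-divisor (gcd > 1). The number of units is φ(1352): factorise 1352 = 2^3 · 13^2, so φ(1352) = (2^3 − 2^2) · (13^2 − 13^1) = 4 · 156 = 624. The nonzero elements number 1352 − 1 = 1351. Hence the nonzero zero-divisors number 1351 − 624 = 727.

Final answer: Z/1352Z has 727 nonzero zero-divisors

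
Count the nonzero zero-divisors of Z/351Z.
In Z/351Z each nonzero element is either a unit (gcd with 351 is 1) or a zero-divisor (gcd > 1). The number of units is φ(351): factorise 351 = 3^3 · 13, so φ(351) = (3^3 − 3^2) · (13 − 1) = 18 · 12 = 216. The nonzero elements number 351 − 1 = 350. Hence the nonzero zero-divisors number 350 − 216 = 134.

Final answer: Z/351Z has 134 nonzero zero-divisors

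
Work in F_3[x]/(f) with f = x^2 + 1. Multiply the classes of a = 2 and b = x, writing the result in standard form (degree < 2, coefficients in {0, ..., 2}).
Multiply as integer polynomials: a · b = 2·x. Reducing coefficients mod 3: a · b ≡ 2·x. This already has degree < 2, so no reduction by f is needed. Hence a · b ≡ 2·x in F_3[x]/(f).

Final answer: a · b ≡ 2·x (mod f(x))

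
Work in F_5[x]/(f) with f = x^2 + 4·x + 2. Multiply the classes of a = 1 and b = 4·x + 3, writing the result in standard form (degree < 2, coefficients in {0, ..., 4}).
Multiply as integer polynomials: a · b = 4·x + 3. Reducing coefficients mod 5: a · b ≡ 4·x + 3. This already has degree < 2, so no reduction by f is needed. Hence a · b ≡ 4·x + 3 in F_5[x]/(f).

Final answer: a · b ≡ 4·x + 3 (mod f(x))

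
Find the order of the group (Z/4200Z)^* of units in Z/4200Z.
(Z/4200Z)^* consists of the classes a with gcd(a, 4200) = 1, so its order is φ(4200). φ is multiplicative, with φ(p^e) = p^e − p^(e−1). Factorise 4200 = 2^3 · 3 · 5^2 · 7. Then
  φ(4200) = (2^3 − 2^2) · (3 − 1) · (5^2 − 5^1) · (7 − 1) = 4 · 2 · 20 · 6 = 960.
Thus |(Z/4200Z)^*| = 960.

Final answer: |(Z/4200Z)^*| = 960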